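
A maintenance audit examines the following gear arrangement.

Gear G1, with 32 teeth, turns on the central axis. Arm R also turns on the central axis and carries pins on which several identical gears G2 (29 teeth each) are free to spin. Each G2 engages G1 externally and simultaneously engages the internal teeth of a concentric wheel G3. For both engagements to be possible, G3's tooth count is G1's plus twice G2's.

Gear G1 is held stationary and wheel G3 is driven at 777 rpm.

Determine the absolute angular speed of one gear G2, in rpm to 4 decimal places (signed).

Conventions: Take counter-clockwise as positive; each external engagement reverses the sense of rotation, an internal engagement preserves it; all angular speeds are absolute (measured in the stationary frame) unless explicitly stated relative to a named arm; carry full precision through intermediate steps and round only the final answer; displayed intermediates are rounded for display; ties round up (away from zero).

class = planetary set [G3 = 32+2·29 = 90; Willis about the carrier]
normalise by the input: solve with ω_ring = 1, then scale by 777 rpm
ring teeth: 32 + 2·29 = 90
32(ω_sun−ω_arm) = −90(ω_ring−ω_arm),  ω_sun = 0, ω_ring = 1
32(0−ω_arm) = −90(1−ω_arm)  ⇒  122·ω_arm = 90  ⇒  ω_arm = 45/61
sun–planet mesh: 32·(0−45/61) = −29·(ω_p−ω_arm)  ⇒  ω_p−ω_arm = 1440/1769
ω_p = 45/61 + 1440/1769 = 45/29
scale: ω_p = 45/29 × 777 rpm = +1205.6897 rpm

+1205.6897 rpm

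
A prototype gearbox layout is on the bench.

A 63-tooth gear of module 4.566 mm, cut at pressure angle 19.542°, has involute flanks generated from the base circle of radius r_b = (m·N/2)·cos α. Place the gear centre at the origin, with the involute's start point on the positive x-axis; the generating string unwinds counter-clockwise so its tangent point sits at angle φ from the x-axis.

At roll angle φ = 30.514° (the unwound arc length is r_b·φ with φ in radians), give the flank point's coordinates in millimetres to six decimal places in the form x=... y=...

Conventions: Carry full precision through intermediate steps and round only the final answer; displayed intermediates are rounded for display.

class = single-mesh tooth geometry [base-circle involute, m = 4.566, 63T]
pitch radius r_p = m·N/2 = 4.566·63/2 = 143.829000
base radius r_b = r_p·cos α = 143.829000·cos 19.542° = 135.543953
roll angle φ = 30.514° = 0.53256977 rad
x = r_b·(cos φ + φ·sin φ) = 153.424480
y = r_b·(sin φ − φ·cos φ) = 6.633155

x=153.424480 y=6.633155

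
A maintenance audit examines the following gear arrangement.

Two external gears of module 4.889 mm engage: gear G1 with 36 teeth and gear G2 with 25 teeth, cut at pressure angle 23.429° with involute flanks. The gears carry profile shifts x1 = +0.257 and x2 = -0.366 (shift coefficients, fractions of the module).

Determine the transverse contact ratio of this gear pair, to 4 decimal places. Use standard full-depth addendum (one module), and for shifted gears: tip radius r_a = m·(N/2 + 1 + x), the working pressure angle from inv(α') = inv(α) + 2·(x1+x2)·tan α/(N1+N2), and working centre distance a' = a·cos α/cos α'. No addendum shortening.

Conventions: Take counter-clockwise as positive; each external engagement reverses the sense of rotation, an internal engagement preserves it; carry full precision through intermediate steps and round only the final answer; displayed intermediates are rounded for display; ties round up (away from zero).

single-mesh involute tooth geometry (36T engaging 25T at module 4.889)
base radii: r_b1 = 80.746543, r_b2 = 56.073988
tip radii: r_a1 = 94.147473, r_a2 = 64.212126
inv(α') = inv(23.429°) + 2·(+0.257-0.366)·tan α/(36+25) = 0.02287785  ⇒  α' = 22.94540°
a' = a·cos α / cos α' = 149.1145·cos 23.429°/cos 22.94540° = 148.576376
action lengths: √(r_a1²−r_b1²) = 48.412215, √(r_a2²−r_b2²) = 31.287458
base pitch p_b = π·m·cos α = 14.092930
CR = (48.412215 + 31.287458 − 148.576376·sin 22.94540°)/14.092930 = 1.545215
contact ratio ≈ 1.5452

1.5452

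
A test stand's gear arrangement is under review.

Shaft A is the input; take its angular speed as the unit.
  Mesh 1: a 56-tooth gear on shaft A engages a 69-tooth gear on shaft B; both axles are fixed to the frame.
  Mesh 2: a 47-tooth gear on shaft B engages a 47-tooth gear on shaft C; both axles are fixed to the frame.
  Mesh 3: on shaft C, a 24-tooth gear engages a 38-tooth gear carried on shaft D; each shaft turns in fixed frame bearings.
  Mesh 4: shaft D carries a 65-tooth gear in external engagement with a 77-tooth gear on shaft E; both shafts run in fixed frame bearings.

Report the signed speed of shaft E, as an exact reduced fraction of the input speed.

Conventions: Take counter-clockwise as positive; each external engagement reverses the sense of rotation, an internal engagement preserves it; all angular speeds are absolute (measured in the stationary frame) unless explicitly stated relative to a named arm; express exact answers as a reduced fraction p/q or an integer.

4-mesh fixed-axis compound train (all bearings frame-fixed)
mesh 1 [56T→69T]: |ω|/ω_in = 1×56/69 = 56/69, sense flips to −
mesh 2 [47T→47T]: |ω|/ω_in = (56/69)×47/47 = 56/69, sense flips to +
mesh 3 [24T→38T]: |ω|/ω_in = (56/69)×24/38 = 224/437, sense flips to −
mesh 4 [65T→77T]: |ω|/ω_in = (224/437)×65/77 = 2080/4807, sense flips to +
signed output speed (× input speed) = 2080/4807

2080/4807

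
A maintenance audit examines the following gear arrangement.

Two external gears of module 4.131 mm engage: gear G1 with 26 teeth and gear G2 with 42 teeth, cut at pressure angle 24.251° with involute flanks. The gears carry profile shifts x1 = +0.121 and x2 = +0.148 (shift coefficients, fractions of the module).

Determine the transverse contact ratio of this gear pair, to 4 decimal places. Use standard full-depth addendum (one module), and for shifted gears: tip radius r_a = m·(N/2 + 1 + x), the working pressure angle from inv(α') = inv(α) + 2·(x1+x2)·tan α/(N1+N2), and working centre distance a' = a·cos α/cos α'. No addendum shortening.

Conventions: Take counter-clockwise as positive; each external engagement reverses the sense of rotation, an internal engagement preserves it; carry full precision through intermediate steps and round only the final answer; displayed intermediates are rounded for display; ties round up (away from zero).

1.4704

topology: single-mesh involute geometry — m = 4.131, 26T/42T pair
base radii: r_b1 = 48.963972, r_b2 = 79.095647
tip radii: r_a1 = 58.333851, r_a2 = 91.493388
inv(α') = inv(24.251°) + 2·(+0.121+0.148)·tan α/(26+42) = 0.03079251  ⇒  α' = 25.21324°
a' = a·cos α / cos α' = 140.4540·cos 24.251°/cos 25.21324° = 141.544783
action lengths: √(r_a1²−r_b1²) = 31.707532, √(r_a2²−r_b2²) = 45.988245
base pitch p_b = π·m·cos α = 11.832681
CR = (31.707532 + 45.988245 − 141.544783·sin 25.21324°)/11.832681 = 1.470448
contact ratio ≈ 1.4704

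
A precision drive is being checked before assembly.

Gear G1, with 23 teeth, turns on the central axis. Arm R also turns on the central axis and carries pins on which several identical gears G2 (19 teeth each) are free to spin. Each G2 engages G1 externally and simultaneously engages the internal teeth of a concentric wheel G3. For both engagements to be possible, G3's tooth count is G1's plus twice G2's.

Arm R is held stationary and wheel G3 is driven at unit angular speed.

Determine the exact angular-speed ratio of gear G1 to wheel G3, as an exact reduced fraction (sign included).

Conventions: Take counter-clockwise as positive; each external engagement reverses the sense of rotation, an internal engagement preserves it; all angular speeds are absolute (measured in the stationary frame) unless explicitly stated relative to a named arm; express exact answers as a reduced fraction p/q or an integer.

-61/23

class = planetary set [G3 = 23+2·19 = 61; Willis about the carrier]
ring teeth: 23 + 2·19 = 61
23(ω_sun−ω_arm) = −61(ω_ring−ω_arm),  ω_arm = 0, ω_ring = 1
ω_sun = 0 − (61/23)(1−0) = -61/23
ω_out/ω_in = -61/23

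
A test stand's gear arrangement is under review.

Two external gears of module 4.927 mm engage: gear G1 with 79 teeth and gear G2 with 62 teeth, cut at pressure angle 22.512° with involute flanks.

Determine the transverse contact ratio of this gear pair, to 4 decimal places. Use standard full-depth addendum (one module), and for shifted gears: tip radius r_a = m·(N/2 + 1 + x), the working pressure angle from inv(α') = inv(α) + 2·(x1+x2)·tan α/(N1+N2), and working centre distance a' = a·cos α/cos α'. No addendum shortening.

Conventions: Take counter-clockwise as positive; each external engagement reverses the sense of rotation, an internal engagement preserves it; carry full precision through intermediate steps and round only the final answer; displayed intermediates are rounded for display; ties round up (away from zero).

1.6733

recognized (one external pair, fixed centres): single-mesh tooth geometry, m = 4.927, N1 = 79, N2 = 62
base radii: r_b1 = 179.786599, r_b2 = 141.098343
tip radii: r_a1 = 199.543500, r_a2 = 157.664000
no profile shift: α' = α, a' = a
action lengths: √(r_a1²−r_b1²) = 86.570129, √(r_a2²−r_b2²) = 70.350511
base pitch p_b = π·m·cos α = 14.299146
CR = (86.570129 + 70.350511 − 347.353500·sin 22.51200°)/14.299146 = 1.673317
contact ratio ≈ 1.6733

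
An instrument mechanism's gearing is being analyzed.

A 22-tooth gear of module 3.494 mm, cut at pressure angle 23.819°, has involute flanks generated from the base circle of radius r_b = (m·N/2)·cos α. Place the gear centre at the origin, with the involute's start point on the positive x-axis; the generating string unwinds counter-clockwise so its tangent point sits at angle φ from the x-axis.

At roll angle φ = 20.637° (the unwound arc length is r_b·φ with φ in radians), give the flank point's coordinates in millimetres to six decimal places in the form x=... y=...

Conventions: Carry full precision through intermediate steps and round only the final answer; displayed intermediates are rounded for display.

x=37.367695 y=0.540580

topology: single-mesh involute geometry — m = 3.494, N = 22
pitch radius r_p = m·N/2 = 3.494·22/2 = 38.434000
base radius r_b = r_p·cos α = 38.434000·cos 23.819° = 35.160415
roll angle φ = 20.637° = 0.36018360 rad
x = r_b·(cos φ + φ·sin φ) = 37.367695
y = r_b·(sin φ − φ·cos φ) = 0.540580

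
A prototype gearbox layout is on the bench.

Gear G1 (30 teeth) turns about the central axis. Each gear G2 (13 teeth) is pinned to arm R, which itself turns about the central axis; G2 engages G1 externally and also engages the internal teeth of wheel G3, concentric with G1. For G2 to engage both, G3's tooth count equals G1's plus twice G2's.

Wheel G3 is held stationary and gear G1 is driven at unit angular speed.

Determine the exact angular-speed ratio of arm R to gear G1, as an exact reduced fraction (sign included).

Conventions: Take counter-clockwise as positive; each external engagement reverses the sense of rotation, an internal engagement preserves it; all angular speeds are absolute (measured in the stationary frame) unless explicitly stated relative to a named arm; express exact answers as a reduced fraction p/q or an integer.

topology: planetary set — G1 30T / G2 13T / G3 56T, arm = carrier (Willis)
ring teeth: 30 + 2·13 = 56
30(ω_sun−ω_arm) = −56(ω_ring−ω_arm),  ω_ring = 0, ω_sun = 1
30(1−ω_arm) = −56(0−ω_arm)  ⇒  86·ω_arm = 30  ⇒  ω_arm = 15/43
ω_out/ω_in = 15/43

15/43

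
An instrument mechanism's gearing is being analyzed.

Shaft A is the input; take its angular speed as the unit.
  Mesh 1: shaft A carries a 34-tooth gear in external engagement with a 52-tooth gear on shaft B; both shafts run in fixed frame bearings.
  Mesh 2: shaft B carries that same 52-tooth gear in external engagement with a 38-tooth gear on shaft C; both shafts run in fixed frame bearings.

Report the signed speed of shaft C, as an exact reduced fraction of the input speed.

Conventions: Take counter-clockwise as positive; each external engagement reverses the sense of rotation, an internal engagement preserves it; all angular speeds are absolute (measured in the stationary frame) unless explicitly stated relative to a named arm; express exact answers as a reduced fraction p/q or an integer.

2-mesh fixed-axis compound train (all bearings frame-fixed)
mesh 1 [34T→52T]: |ω|/ω_in = 1×34/52 = 17/26, sense flips to −
mesh 2 [52T→38T]: |ω|/ω_in = (17/26)×52/38 = 17/19, sense flips to +
signed output speed (× input speed) = 17/19

17/19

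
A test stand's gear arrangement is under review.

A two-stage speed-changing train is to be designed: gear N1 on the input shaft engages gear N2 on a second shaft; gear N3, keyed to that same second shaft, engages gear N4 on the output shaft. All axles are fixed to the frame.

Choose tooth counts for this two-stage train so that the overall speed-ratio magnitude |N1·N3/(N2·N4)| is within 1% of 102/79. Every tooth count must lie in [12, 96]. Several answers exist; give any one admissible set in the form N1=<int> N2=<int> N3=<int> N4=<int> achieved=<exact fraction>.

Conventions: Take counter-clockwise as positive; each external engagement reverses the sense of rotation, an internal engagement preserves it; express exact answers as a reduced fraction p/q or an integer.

N1=17 N2=12 N3=72 N4=79 achieved=102/79

design class (target 102/79): fixed-axis compound train
target = 102/79 in lowest terms: an exact hit needs N1·N3 = k·102 and N2·N4 = k·79 for one integer k, every count in [12, 96]; additionally prefer no 1:1 stage (N1 ≠ N2, N3 ≠ N4)
k = 1…11: no 1:1-free in-range split of k·102 and k·79 into factor pairs; take k = 12
k = 12: N1·N3 = 1224 = 17·72, N2·N4 = 948 = 12·79
achieved = 17·72/(12·79) = 102/79; |achieved − target| = 0 ≤ 51/3950 ✓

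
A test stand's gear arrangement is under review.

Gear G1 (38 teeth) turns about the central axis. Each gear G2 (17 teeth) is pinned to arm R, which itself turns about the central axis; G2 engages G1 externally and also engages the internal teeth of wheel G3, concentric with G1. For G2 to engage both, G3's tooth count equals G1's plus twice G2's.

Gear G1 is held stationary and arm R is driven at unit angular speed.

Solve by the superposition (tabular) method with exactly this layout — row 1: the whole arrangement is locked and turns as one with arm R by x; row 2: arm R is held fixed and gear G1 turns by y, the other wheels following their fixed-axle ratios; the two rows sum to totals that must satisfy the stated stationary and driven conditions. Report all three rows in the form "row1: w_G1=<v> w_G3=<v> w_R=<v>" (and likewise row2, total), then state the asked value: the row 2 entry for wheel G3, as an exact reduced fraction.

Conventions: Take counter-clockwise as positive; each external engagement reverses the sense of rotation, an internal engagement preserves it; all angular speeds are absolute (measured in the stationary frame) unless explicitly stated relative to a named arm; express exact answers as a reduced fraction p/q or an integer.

planetary set (38T centre, 17T on arm, 72T internal) — Willis relation
row 1 (train locked, turned with arm): all members turn x
superposition row 2 [arm held]: sun y, ring −(38/72)·y, arm 0
boundary: total ω_sun = x + y = 0 and total ω_arm = x = 1  ⇒  y = -1, x = 1
row 2 ring = −(38/72)·(-1) = 19/36
totals (row 1 + row 2): sun 1 + (-1) = 0, ring 1 + 19/36 = 55/36, arm 1 + 0 = 1
asked cell (row2, ring) = 19/36

row1: w_G1=1 w_G3=1 w_R=1
row2: w_G1=-1 w_G3=19/36 w_R=0
total: w_G1=0 w_G3=55/36 w_R=1
asked value: 19/36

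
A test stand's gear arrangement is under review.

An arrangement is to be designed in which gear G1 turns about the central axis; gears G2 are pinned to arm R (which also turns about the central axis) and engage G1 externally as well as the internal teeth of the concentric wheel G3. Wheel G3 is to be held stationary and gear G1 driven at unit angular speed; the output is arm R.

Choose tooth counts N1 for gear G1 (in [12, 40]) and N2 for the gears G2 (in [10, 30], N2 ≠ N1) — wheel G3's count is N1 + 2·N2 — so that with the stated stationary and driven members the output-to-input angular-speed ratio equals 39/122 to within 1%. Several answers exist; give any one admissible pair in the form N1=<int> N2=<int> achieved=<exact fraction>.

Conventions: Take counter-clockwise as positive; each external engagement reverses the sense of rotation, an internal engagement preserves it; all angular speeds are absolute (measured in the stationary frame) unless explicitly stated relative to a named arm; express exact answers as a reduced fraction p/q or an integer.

design class (target 39/122): planetary set
Willis with ω_ring = 0: ω_arm/ω_sun = N1/(N1+N3); set equal to 39/122  ⇒  N3/N1 = 1/(39/122) − 1 = 83/39
N3 = N1 + 2·N2  ⇒  N2/N1 = (N3/N1 − 1)/2 = (83/39 − 1)/2 = 22/39
smallest multiple with N1 ≥ 12 and N2 ≥ 10: k = 1  ⇒  N1 = 1·39 = 39, N2 = 1·22 = 22 (N1 ≤ 40, N2 ≤ 30, N2 ≠ N1 ✓), N3 = 39 + 2·22 = 83
check: N1/(N1+N3) with N1 = 39, N3 = 83 gives 39/122; |achieved − target| = 0 ≤ 39/12200 ✓

N1=39 N2=22 achieved=39/122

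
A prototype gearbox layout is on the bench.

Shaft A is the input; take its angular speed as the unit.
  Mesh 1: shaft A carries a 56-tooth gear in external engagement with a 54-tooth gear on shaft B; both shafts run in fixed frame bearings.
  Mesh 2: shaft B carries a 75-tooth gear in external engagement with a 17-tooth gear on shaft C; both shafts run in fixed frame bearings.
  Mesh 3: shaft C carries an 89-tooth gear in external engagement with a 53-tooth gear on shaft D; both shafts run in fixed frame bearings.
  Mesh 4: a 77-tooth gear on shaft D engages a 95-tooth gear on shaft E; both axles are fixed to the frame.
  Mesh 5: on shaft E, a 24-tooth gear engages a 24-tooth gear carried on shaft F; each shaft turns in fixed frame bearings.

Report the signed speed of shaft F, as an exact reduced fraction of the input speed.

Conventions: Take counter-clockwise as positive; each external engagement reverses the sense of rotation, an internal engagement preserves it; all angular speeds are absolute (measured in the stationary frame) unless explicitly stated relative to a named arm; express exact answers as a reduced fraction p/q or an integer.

5-mesh fixed-axis compound train (all bearings frame-fixed)
mesh 1 [56T→54T]: |ω|/ω_in = 1×56/54 = 28/27, sense flips to −
mesh 2 [75T→17T]: |ω|/ω_in = (28/27)×75/17 = 700/153, sense flips to +
mesh 3 [89T→53T]: |ω|/ω_in = (700/153)×89/53 = 62300/8109, sense flips to −
mesh 4 [77T→95T]: |ω|/ω_in = (62300/8109)×77/95 = 959420/154071, sense flips to +
mesh 5 [24T→24T]: |ω|/ω_in = (959420/154071)×24/24 = 959420/154071, sense flips to −
signed output speed (× input speed) = -959420/154071

-959420/154071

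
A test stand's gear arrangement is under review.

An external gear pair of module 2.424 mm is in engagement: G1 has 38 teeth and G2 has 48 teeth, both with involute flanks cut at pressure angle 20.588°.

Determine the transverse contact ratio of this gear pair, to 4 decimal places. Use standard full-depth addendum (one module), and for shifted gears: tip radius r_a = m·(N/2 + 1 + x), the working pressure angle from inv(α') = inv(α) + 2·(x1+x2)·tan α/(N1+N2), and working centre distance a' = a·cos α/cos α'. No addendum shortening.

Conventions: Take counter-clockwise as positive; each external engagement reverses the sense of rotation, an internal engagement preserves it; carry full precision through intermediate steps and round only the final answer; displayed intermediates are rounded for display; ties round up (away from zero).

1.6965

topology: single-mesh involute geometry — m = 2.424, 38T/48T pair
base radii: r_b1 = 43.114551, r_b2 = 54.460485
tip radii: r_a1 = 48.480000, r_a2 = 60.600000
no profile shift: α' = α, a' = a
action lengths: √(r_a1²−r_b1²) = 22.168579, √(r_a2²−r_b2²) = 26.578479
base pitch p_b = π·m·cos α = 7.128861
CR = (22.168579 + 26.578479 − 104.232000·sin 20.58800°)/7.128861 = 1.696531
contact ratio ≈ 1.6965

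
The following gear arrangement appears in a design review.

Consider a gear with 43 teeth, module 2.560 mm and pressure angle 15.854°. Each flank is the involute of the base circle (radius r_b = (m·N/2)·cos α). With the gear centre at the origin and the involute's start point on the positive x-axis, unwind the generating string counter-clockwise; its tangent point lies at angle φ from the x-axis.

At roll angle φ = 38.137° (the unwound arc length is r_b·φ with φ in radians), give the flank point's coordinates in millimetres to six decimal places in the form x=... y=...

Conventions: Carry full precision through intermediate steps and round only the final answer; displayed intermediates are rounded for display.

x=63.407660 y=4.977619

class = single-mesh tooth geometry [base-circle involute, m = 2.560, 43T]
pitch radius r_p = m·N/2 = 2.560·43/2 = 55.040000
base radius r_b = r_p·cos α = 55.040000·cos 15.854° = 52.946331
roll angle φ = 38.137° = 0.66561622 rad
x = r_b·(cos φ + φ·sin φ) = 63.407660
y = r_b·(sin φ − φ·cos φ) = 4.977619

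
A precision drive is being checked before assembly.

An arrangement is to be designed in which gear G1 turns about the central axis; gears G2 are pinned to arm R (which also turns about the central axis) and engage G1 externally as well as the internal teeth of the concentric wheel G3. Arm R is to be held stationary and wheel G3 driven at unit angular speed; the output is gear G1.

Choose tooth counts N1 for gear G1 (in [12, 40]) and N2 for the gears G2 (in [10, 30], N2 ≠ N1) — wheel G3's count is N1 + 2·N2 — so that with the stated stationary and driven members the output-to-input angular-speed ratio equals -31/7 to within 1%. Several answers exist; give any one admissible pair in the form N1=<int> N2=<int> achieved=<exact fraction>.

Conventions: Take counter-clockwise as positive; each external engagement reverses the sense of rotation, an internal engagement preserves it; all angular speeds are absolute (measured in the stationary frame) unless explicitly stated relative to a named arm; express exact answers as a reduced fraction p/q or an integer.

N1=14 N2=24 achieved=-31/7

topology: planetary set — design target -31/7, arm = carrier (Willis)
Willis with ω_arm = 0: ω_sun/ω_ring = −N3/N1; set equal to -31/7  ⇒  N3/N1 = −(-31/7) = 31/7
N3 = N1 + 2·N2  ⇒  N2/N1 = (N3/N1 − 1)/2 = (31/7 − 1)/2 = 12/7
smallest multiple with N1 ≥ 12 and N2 ≥ 10: k = 2  ⇒  N1 = 2·7 = 14, N2 = 2·12 = 24 (N1 ≤ 40, N2 ≤ 30, N2 ≠ N1 ✓), N3 = 14 + 2·24 = 62
check: −N3/N1 with N1 = 14, N3 = 62 gives -31/7; |achieved − target| = 0 ≤ 31/700 ✓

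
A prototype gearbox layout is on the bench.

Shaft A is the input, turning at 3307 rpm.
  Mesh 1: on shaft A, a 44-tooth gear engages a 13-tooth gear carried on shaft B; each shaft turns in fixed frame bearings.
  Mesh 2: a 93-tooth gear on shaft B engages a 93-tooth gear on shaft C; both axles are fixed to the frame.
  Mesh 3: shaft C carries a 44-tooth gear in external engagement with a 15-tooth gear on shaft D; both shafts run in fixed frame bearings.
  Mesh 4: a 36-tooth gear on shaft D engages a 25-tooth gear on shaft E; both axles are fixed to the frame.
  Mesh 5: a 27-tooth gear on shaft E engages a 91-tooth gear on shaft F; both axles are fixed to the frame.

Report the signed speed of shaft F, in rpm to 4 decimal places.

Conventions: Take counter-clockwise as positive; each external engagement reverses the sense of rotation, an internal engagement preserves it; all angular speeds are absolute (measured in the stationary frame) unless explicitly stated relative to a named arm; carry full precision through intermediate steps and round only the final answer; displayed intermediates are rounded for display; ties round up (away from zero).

-14027.8076 rpm

class = fixed-axis compound train [5 meshes; 5 ratios multiply, 5 sense flips]
mesh 1 [44T→13T]: ω = 3307.0000×44/13 = 11192.9231 rpm, sense flips to −
mesh 2 [93T→93T]: ω = 11192.9231×93/93 = 11192.9231 rpm, sense flips to +
mesh 3 [44T→15T]: ω = 11192.9231×44/15 = 32832.5744 rpm, sense flips to −
mesh 4 [36T→25T]: ω = 32832.5744×36/25 = 47278.9071 rpm, sense flips to +
mesh 5 [27T→91T]: ω = 47278.9071×27/91 = 14027.8076 rpm, sense flips to −
signed output speed = -14027.8076 rpm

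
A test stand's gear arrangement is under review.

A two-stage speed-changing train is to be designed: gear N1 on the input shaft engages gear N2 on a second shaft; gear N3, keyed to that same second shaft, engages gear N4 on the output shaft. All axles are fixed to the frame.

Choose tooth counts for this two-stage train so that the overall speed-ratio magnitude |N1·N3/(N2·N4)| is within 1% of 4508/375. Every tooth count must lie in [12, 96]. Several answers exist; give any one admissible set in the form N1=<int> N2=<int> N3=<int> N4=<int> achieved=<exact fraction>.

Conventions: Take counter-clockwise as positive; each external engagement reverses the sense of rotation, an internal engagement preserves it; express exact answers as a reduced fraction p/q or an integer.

N1=49 N2=15 N3=92 N4=25 achieved=4508/375

2-stage fixed-axis compound train for ratio 4508/375
target = 4508/375 in lowest terms: an exact hit needs N1·N3 = k·4508 and N2·N4 = k·375 for one integer k, every count in [12, 96]; additionally prefer no 1:1 stage (N1 ≠ N2, N3 ≠ N4)
k = 1: N1·N3 = 4508 = 49·92, N2·N4 = 375 = 15·25
achieved = 49·92/(15·25) = 4508/375; |achieved − target| = 0 ≤ 1127/9375 ✓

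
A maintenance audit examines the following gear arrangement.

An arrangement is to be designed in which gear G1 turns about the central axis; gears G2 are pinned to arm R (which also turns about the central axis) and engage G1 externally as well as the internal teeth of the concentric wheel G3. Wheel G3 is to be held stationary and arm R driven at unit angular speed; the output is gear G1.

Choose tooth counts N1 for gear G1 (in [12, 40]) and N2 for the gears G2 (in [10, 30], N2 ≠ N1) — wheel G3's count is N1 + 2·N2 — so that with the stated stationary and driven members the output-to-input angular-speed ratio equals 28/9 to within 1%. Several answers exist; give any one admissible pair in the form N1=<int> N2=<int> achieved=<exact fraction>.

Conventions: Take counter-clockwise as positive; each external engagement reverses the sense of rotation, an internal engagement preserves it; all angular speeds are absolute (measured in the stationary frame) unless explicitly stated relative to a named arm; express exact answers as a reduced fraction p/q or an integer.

design class (target 28/9): planetary set
Willis with ω_ring = 0: ω_sun/ω_arm = (N1+N3)/N1; set equal to 28/9  ⇒  N3/N1 = 28/9 − 1 = 19/9
N3 = N1 + 2·N2  ⇒  N2/N1 = (N3/N1 − 1)/2 = (19/9 − 1)/2 = 5/9
smallest multiple with N1 ≥ 12 and N2 ≥ 10: k = 2  ⇒  N1 = 2·9 = 18, N2 = 2·5 = 10 (N1 ≤ 40, N2 ≤ 30, N2 ≠ N1 ✓), N3 = 18 + 2·10 = 38
check: (N1+N3)/N1 with N1 = 18, N3 = 38 gives 28/9; |achieved − target| = 0 ≤ 7/225 ✓

N1=18 N2=10 achieved=28/9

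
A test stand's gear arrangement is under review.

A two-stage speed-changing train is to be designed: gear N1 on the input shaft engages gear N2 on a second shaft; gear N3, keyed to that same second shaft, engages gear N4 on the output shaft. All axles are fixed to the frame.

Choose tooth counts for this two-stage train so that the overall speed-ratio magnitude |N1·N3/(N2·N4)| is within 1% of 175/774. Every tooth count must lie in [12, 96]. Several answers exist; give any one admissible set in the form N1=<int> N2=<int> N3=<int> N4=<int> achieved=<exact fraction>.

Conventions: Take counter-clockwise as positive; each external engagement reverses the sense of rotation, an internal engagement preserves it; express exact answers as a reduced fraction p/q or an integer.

N1=14 N2=18 N3=25 N4=86 achieved=175/774

design class (target 175/774): fixed-axis compound train
target = 175/774 in lowest terms: an exact hit needs N1·N3 = k·175 and N2·N4 = k·774 for one integer k, every count in [12, 96]; additionally prefer no 1:1 stage (N1 ≠ N2, N3 ≠ N4)
k = 1: no 1:1-free in-range split of k·175 and k·774 into factor pairs; take k = 2
k = 2: N1·N3 = 350 = 14·25, N2·N4 = 1548 = 18·86
achieved = 14·25/(18·86) = 175/774; |achieved − target| = 0 ≤ 7/3096 ✓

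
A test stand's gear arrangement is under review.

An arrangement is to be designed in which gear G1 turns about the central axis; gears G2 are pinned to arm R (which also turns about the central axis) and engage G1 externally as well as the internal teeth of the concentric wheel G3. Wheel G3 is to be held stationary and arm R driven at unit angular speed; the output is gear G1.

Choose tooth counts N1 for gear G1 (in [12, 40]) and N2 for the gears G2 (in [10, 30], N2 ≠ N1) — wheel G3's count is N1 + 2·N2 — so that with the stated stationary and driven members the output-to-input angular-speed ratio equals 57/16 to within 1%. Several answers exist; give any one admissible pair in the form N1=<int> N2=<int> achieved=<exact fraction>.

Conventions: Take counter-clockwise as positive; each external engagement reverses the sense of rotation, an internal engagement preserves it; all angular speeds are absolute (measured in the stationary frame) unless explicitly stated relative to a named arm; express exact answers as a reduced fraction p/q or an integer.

design class (target 57/16): planetary set
Willis with ω_ring = 0: ω_sun/ω_arm = (N1+N3)/N1; set equal to 57/16  ⇒  N3/N1 = 57/16 − 1 = 41/16
N3 = N1 + 2·N2  ⇒  N2/N1 = (N3/N1 − 1)/2 = (41/16 − 1)/2 = 25/32
smallest multiple with N1 ≥ 12 and N2 ≥ 10: k = 1  ⇒  N1 = 1·32 = 32, N2 = 1·25 = 25 (N1 ≤ 40, N2 ≤ 30, N2 ≠ N1 ✓), N3 = 32 + 2·25 = 82
check: (N1+N3)/N1 with N1 = 32, N3 = 82 gives 57/16; |achieved − target| = 0 ≤ 57/1600 ✓

N1=32 N2=25 achieved=57/16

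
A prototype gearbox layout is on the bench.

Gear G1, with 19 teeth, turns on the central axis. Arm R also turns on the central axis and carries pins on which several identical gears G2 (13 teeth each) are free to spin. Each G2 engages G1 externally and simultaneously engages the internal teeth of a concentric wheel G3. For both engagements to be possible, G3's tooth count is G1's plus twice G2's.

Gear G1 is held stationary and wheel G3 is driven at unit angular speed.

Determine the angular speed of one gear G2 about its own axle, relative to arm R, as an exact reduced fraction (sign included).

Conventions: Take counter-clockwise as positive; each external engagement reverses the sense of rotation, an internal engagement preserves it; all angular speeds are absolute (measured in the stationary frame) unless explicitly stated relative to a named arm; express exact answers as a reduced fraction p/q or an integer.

topology: planetary set — G1 19T / G2 13T / G3 45T, arm = carrier (Willis)
ring teeth: 19 + 2·13 = 45
19(ω_sun−ω_arm) = −45(ω_ring−ω_arm),  ω_sun = 0, ω_ring = 1
19(0−ω_arm) = −45(1−ω_arm)  ⇒  64·ω_arm = 45  ⇒  ω_arm = 45/64
sun–planet mesh: 19·(0−45/64) = −13·(ω_p−ω_arm)  ⇒  ω_p−ω_arm = 855/832
exact speed ratio = 855/832

855/832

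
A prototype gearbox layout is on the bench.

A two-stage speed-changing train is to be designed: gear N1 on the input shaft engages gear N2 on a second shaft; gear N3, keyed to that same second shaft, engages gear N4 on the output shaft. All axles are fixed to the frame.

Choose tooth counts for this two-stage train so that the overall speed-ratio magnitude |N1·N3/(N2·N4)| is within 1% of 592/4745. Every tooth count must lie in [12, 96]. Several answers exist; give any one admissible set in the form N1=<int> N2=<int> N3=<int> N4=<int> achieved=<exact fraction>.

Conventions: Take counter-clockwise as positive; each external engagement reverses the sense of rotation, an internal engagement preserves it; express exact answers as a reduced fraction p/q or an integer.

topology: fixed-axis compound train — 2 stages, target 592/4745
target = 592/4745 in lowest terms: an exact hit needs N1·N3 = k·592 and N2·N4 = k·4745 for one integer k, every count in [12, 96]; additionally prefer no 1:1 stage (N1 ≠ N2, N3 ≠ N4)
k = 1: N1·N3 = 592 = 16·37, N2·N4 = 4745 = 65·73
achieved = 16·37/(65·73) = 592/4745; |achieved − target| = 0 ≤ 148/118625 ✓

N1=16 N2=65 N3=37 N4=73 achieved=592/4745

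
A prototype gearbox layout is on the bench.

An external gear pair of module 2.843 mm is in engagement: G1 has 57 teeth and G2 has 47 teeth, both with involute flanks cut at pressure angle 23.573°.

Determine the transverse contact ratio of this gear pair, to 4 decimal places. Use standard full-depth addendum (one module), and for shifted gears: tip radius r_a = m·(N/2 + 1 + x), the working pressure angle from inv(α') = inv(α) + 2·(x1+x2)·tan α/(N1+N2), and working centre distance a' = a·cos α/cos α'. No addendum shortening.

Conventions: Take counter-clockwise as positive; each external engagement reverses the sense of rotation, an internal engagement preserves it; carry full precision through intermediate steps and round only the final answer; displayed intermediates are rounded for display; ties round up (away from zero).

1.5934

topology: single-mesh involute geometry — m = 2.843, 57T/47T pair
base radii: r_b1 = 74.264026, r_b2 = 61.235250
tip radii: r_a1 = 83.868500, r_a2 = 69.653500
no profile shift: α' = α, a' = a
action lengths: √(r_a1²−r_b1²) = 38.971524, √(r_a2²−r_b2²) = 33.194190
base pitch p_b = π·m·cos α = 8.186222
CR = (38.971524 + 33.194190 − 147.836000·sin 23.57300°)/8.186222 = 1.593355
contact ratio ≈ 1.5934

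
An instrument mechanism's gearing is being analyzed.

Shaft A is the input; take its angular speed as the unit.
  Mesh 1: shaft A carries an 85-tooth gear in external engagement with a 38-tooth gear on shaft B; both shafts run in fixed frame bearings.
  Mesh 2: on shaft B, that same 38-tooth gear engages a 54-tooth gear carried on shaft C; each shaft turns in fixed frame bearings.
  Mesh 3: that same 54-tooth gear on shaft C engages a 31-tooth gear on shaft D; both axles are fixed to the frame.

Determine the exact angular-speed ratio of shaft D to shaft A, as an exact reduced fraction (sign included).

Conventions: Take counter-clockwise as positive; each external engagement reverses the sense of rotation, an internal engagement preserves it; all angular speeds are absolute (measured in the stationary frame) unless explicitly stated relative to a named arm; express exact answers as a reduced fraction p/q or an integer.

-85/31

class = fixed-axis compound train [3 meshes; 3 ratios multiply, 3 sense flips]
mesh 1 [85T→38T]: running ratio 85/38, sense −
mesh 2 [38T→54T]: running ratio 85/54, sense +
mesh 3 [54T→31T]: running ratio 85/31, sense −
ω_out/ω_in = -85/31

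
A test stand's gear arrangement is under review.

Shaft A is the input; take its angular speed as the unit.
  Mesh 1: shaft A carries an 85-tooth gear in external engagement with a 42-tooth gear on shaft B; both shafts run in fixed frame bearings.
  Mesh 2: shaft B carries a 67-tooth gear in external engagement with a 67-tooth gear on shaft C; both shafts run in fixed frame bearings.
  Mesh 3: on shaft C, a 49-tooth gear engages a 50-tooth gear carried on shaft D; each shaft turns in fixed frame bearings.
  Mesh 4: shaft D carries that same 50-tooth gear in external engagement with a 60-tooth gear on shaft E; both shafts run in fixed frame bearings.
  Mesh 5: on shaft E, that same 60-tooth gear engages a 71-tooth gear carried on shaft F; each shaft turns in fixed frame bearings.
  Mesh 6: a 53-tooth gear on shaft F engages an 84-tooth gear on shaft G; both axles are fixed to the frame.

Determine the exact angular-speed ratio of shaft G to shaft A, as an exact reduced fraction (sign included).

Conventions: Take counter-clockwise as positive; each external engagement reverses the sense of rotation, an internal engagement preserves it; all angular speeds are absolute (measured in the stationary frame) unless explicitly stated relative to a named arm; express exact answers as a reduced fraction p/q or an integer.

class = fixed-axis compound train [6 meshes; 6 ratios multiply, 6 sense flips]
mesh 1 [85T→42T]: running ratio 85/42, sense −
mesh 2 [67T→67T]: running ratio 85/42, sense +
mesh 3 [49T→50T]: running ratio 119/60, sense −
mesh 4 [50T→60T]: running ratio 119/72, sense +
mesh 5 [60T→71T]: running ratio 595/426, sense −
mesh 6 [53T→84T]: running ratio 4505/5112, sense +
ω_out/ω_in = 4505/5112

4505/5112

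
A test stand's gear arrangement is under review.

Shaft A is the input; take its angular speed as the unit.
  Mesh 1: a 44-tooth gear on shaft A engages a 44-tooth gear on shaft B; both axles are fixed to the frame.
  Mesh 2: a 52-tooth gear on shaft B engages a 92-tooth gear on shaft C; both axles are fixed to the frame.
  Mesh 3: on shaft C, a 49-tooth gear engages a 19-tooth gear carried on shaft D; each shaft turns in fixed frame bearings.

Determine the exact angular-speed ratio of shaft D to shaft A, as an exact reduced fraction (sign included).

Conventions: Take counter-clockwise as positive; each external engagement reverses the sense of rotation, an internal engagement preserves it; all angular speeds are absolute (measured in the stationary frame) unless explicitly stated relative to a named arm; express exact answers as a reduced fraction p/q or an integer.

class = fixed-axis compound train [3 meshes; 3 ratios multiply, 3 sense flips]
mesh 1 [44T→44T]: running ratio 1, sense −
mesh 2 [52T→92T]: running ratio 13/23, sense +
mesh 3 [49T→19T]: running ratio 637/437, sense −
ω_out/ω_in = -637/437

-637/437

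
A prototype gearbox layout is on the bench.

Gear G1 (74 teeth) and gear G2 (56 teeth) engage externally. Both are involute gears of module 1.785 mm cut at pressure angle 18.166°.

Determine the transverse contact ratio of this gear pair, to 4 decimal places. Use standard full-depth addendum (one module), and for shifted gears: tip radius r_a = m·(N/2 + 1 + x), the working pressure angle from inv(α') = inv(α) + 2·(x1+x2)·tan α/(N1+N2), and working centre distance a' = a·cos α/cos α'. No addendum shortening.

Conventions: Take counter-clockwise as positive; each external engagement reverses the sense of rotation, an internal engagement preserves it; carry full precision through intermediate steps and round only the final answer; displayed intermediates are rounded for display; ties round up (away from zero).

1.9099

single-mesh involute tooth geometry (74T engaging 56T at module 1.785)
base radii: r_b1 = 62.753134, r_b2 = 47.488858
tip radii: r_a1 = 67.830000, r_a2 = 51.765000
no profile shift: α' = α, a' = a
action lengths: √(r_a1²−r_b1²) = 25.747875, √(r_a2²−r_b2²) = 20.601543
base pitch p_b = π·m·cos α = 5.328237
CR = (25.747875 + 20.601543 − 116.025000·sin 18.16600°)/5.328237 = 1.909857
contact ratio ≈ 1.9099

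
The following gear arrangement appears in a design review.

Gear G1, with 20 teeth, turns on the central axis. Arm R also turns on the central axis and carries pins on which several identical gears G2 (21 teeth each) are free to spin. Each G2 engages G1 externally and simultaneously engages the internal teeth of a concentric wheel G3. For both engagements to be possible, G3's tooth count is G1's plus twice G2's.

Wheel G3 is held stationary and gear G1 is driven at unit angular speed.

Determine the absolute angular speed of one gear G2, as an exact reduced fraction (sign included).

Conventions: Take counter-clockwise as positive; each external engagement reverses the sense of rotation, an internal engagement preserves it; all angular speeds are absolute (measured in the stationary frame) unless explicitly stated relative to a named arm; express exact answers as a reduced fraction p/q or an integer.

-10/21

recognized (axles ride arm R): planetary set, 20/21/62 teeth
ring teeth: 20 + 2·21 = 62
20(ω_sun−ω_arm) = −62(ω_ring−ω_arm),  ω_ring = 0, ω_sun = 1
20(1−ω_arm) = −62(0−ω_arm)  ⇒  82·ω_arm = 20  ⇒  ω_arm = 10/41
sun–planet mesh: 20·(1−10/41) = −21·(ω_p−ω_arm)  ⇒  ω_p−ω_arm = -620/861
ω_p = 10/41 − 620/861 = -10/21
exact speed ratio = -10/21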